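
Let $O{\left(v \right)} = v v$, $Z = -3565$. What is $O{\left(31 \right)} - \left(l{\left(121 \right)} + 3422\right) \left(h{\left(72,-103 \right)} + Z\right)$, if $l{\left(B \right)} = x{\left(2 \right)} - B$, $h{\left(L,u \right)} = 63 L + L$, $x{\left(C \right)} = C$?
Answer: $-3444068$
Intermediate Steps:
$h{\left(L,u \right)} = 64 L$
$l{\left(B \right)} = 2 - B$
$O{\left(v \right)} = v^{2}$
$O{\left(31 \right)} - \left(l{\left(121 \right)} + 3422\right) \left(h{\left(72,-103 \right)} + Z\right) = 31^{2} - \left(\left(2 - 121\right) + 3422\right) \left(64 \cdot 72 - 3565\right) = 961 - \left(\left(2 - 121\right) + 3422\right) \left(4608 - 3565\right) = 961 - \left(-119 + 3422\right) 1043 = 961 - 3303 \cdot 1043 = 961 - 3445029 = -3444068$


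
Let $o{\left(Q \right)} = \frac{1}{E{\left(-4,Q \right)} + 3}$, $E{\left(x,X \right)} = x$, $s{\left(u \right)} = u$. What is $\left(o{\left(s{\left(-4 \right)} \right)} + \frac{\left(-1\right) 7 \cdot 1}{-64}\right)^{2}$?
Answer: $\frac{3249}{4096} \approx 0.79321$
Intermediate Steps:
$o{\left(Q \right)} = -1$ ($o{\left(Q \right)} = \frac{1}{-4 + 3} = \frac{1}{-1} = -1$)
$\left(o{\left(s{\left(-4 \right)} \right)} + \frac{\left(-1\right) 7 \cdot 1}{-64}\right)^{2} = \left(-1 + \frac{\left(-1\right) 7 \cdot 1}{-64}\right)^{2} = \left(-1 + \left(-1\right) 7 \left(- \frac{1}{64}\right)\right)^{2} = \left(-1 - - \frac{7}{64}\right)^{2} = \left(-1 + \frac{7}{64}\right)^{2} = \left(- \frac{57}{64}\right)^{2} = \frac{3249}{4096}$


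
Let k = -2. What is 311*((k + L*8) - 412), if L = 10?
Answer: -103874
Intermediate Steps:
311*((k + L*8) - 412) = 311*((-2 + 10*8) - 412) = 311*((-2 + 80) - 412) = 311*(78 - 412) = 311*(-334) = -103874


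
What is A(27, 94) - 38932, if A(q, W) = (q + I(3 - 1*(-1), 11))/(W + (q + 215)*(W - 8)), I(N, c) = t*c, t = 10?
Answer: -813912255/20906 ≈ -38932.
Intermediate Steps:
I(N, c) = 10*c
A(q, W) = (110 + q)/(W + (-8 + W)*(215 + q)) (A(q, W) = (q + 10*11)/(W + (q + 215)*(W - 8)) = (q + 110)/(W + (215 + q)*(-8 + W)) = (110 + q)/(W + (-8 + W)*(215 + q)))
A(27, 94) - 38932 = (110 + 27)/(-1720 - 8*27 + 216*94 + 94*27) - 38932 = 137/(-1720 - 216 + 20304 + 2538) - 38932 = 137/20906 - 38932 = -813912255/20906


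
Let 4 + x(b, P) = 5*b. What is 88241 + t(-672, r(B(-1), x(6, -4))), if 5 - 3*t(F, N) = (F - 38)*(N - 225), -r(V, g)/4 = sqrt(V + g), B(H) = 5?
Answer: 104978/3 - 2840*sqrt(31)/3 ≈ 29722.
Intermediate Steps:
x(b, P) = -4 + 5*b
r(V, g) = -4*sqrt(V + g)
t(F, N) = 5/3 - (-225 + N)*(-38 + F)/3 (t(F, N) = 5/3 - (F - 38)*(N - 225)/3 = 5/3 - (-38 + F)*(-225 + N)/3 = 5/3 - (-225 + N)*(-38 + F)/3)
88241 + t(-672, r(B(-1), x(6, -4))) = 88241 + (-8545/3 + 75*(-672) + 38*(-4*sqrt(5 + (-4 + 5*6)))/3 - 1/3*(-672)*(-4*sqrt(5 + (-4 + 5*6)))) = 88241 + (-8545/3 - 50400 + 38*(-4*sqrt(5 + (-4 + 30)))/3 - 1/3*(-672)*(-4*sqrt(5 + (-4 + 30)))) = 88241 + (-8545/3 - 50400 + 38*(-4*sqrt(5 + 26))/3 - 1/3*(-672)*(-4*sqrt(5 + 26))) = 88241 + (-8545/3 - 50400 + 38*(-4*sqrt(31))/3 - 1/3*(-672)*(-4*sqrt(31))) = 88241 + (-8545/3 - 50400 - 152*sqrt(31)/3 - 896*sqrt(31)) = 88241 + (-159745/3 - 2840*sqrt(31)/3) = 104978/3 - 2840*sqrt(31)/3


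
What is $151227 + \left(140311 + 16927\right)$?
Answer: $308465$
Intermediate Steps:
$151227 + \left(140311 + 16927\right) = 151227 + 157238 = 308465$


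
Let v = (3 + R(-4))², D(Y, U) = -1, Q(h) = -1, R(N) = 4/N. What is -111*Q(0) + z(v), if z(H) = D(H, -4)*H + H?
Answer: 111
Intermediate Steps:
v = 4 (v = (3 + 4/(-4))² = (3 + 4*(-¼))² = (3 - 1)² = 2² = 4)
z(H) = 0 (z(H) = -H + H = 0)
-111*Q(0) + z(v) = -111*(-1) + 0 = 111 + 0 = 111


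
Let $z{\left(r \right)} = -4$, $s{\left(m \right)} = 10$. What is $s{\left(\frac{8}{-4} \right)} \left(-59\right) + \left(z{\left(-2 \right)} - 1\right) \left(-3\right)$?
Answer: $-575$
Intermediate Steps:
$s{\left(\frac{8}{-4} \right)} \left(-59\right) + \left(z{\left(-2 \right)} - 1\right) \left(-3\right) = 10 \left(-59\right) + \left(-4 - 1\right) \left(-3\right) = -590 - -15 = -590 + 15 = -575$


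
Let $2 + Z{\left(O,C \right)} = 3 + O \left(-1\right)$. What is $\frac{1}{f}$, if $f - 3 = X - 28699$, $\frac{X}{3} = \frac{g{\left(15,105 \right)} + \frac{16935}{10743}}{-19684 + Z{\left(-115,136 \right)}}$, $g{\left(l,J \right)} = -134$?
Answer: $- \frac{70073008}{2010813614941} \approx -3.4848 \cdot 10^{-5}$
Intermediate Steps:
$Z{\left(O,C \right)} = 1 - O$ ($Z{\left(O,C \right)} = -2 + \left(3 + O \left(-1\right)\right) = -2 - \left(-3 + O\right) = 1 - O$)
$X = \frac{1422627}{70073008}$ ($X = 3 \frac{-134 + \frac{16935}{10743}}{-19684 + \left(1 - -115\right)} = 3 \frac{-134 + 16935 \cdot \frac{1}{10743}}{-19684 + \left(1 + 115\right)} = 3 \frac{-134 + \frac{5645}{3581}}{-19684 + 116} = 3 \left(- \frac{474209}{3581 \left(-19568\right)}\right) = 3 \left(\left(- \frac{474209}{3581}\right) \left(- \frac{1}{19568}\right)\right) = 3 \cdot \frac{474209}{70073008} = \frac{1422627}{70073008} \approx 0.020302$)
$f = - \frac{2010813614941}{70073008}$ ($f = 3 + \left(\frac{1422627}{70073008} - 28699\right) = 3 - \frac{2011023833965}{70073008} = - \frac{2010813614941}{70073008} \approx -28696.0$)
$\frac{1}{f} = \frac{1}{- \frac{2010813614941}{70073008}} = - \frac{70073008}{2010813614941}$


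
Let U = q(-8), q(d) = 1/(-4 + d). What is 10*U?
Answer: -⅚ ≈ -0.83333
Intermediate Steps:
U = -1/12 (U = 1/(-4 - 8) = 1/(-12) = -1/12 ≈ -0.083333)
10*U = 10*(-1/12) = -⅚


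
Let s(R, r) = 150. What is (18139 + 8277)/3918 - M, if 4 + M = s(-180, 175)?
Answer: -272806/1959 ≈ -139.26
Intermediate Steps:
M = 146 (M = -4 + 150 = 146)
(18139 + 8277)/3918 - M = (18139 + 8277)/3918 - 1*146 = 26416*(1/3918) - 146 = 13208/1959 - 146 = -272806/1959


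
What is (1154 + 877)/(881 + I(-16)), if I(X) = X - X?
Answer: 2031/881 ≈ 2.3053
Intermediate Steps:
I(X) = 0
(1154 + 877)/(881 + I(-16)) = (1154 + 877)/(881 + 0) = 2031/881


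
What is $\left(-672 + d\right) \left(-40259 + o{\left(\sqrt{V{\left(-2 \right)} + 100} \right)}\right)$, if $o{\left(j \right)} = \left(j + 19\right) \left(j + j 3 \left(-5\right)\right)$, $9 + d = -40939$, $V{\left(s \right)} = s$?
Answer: $1732682220 + 77496440 \sqrt{2} \approx 1.8423 \cdot 10^{9}$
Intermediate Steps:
$d = -40948$ ($d = -9 - 40939 = -40948$)
$o{\left(j \right)} = - 14 j \left(19 + j\right)$ ($o{\left(j \right)} = \left(19 + j\right) \left(j + 3 j \left(-5\right)\right) = \left(19 + j\right) \left(j - 15 j\right) = \left(19 + j\right) \left(- 14 j\right) = - 14 j \left(19 + j\right)$)
$\left(-672 + d\right) \left(-40259 + o{\left(\sqrt{V{\left(-2 \right)} + 100} \right)}\right) = \left(-672 - 40948\right) \left(-40259 - 14 \sqrt{-2 + 100} \left(19 + \sqrt{-2 + 100}\right)\right) = - 41620 \left(-40259 - 14 \sqrt{98} \left(19 + \sqrt{98}\right)\right) = - 41620 \left(-40259 - 14 \cdot 7 \sqrt{2} \left(19 + 7 \sqrt{2}\right)\right) = - 41620 \left(-40259 - 98 \sqrt{2} \left(19 + 7 \sqrt{2}\right)\right) = 1675579580 + 4078760 \sqrt{2} \left(19 + 7 \sqrt{2}\right)$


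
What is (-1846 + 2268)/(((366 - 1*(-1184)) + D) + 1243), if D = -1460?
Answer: 422/1333 ≈ 0.31658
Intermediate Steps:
(-1846 + 2268)/(((366 - 1*(-1184)) + D) + 1243) = (-1846 + 2268)/(((366 - 1*(-1184)) - 1460) + 1243) = 422/(((366 + 1184) - 1460) + 1243) = 422/((1550 - 1460) + 1243) = 422/(90 + 1243) = 422/1333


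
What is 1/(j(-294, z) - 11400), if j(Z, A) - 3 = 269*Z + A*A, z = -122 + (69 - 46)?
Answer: -1/80682 ≈ -1.2394e-5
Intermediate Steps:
z = -99 (z = -122 + 23 = -99)
j(Z, A) = 3 + A² + 269*Z (j(Z, A) = 3 + (269*Z + A*A) = 3 + (269*Z + A²) = 3 + (A² + 269*Z) = 3 + A² + 269*Z)
1/(j(-294, z) - 11400) = 1/((3 + (-99)² + 269*(-294)) - 11400) = 1/((3 + 9801 - 79086) - 11400) = 1/(-69282 - 11400) = 1/(-80682) = -1/80682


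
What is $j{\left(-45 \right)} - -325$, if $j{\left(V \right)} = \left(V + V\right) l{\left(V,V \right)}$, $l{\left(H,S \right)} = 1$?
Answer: $235$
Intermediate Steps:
$j{\left(V \right)} = 2 V$ ($j{\left(V \right)} = \left(V + V\right) 1 = 2 V 1 = 2 V$)
$j{\left(-45 \right)} - -325 = 2 \left(-45\right) - -325 = -90 + 325 = 235$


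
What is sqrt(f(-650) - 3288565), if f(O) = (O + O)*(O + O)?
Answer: I*sqrt(1598565) ≈ 1264.3*I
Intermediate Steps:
f(O) = 4*O**2 (f(O) = (2*O)*(2*O) = 4*O**2)
sqrt(f(-650) - 3288565) = sqrt(4*(-650)**2 - 3288565) = sqrt(4*422500 - 3288565) = sqrt(1690000 - 3288565) = sqrt(-1598565) = I*sqrt(1598565)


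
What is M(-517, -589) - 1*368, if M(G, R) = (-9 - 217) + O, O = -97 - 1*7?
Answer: -698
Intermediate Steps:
O = -104 (O = -97 - 7 = -104)
M(G, R) = -330 (M(G, R) = (-9 - 217) - 104 = -226 - 104 = -330)
M(-517, -589) - 1*368 = -330 - 1*368 = -330 - 368 = -698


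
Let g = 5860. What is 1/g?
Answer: 1/5860 ≈ 0.00017065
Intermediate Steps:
1/g = 1/5860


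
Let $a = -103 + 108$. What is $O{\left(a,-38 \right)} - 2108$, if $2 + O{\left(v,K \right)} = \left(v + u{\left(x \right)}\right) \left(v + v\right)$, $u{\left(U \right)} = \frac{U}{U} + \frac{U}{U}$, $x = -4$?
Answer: $-2040$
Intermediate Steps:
$a = 5$
$u{\left(U \right)} = 2$ ($u{\left(U \right)} = 1 + 1 = 2$)
$O{\left(v,K \right)} = -2 + 2 v \left(2 + v\right)$ ($O{\left(v,K \right)} = -2 + \left(v + 2\right) \left(v + v\right) = -2 + \left(2 + v\right) 2 v = -2 + 2 v \left(2 + v\right)$)
$O{\left(a,-38 \right)} - 2108 = \left(-2 + 2 \cdot 5^{2} + 4 \cdot 5\right) - 2108 = \left(-2 + 2 \cdot 25 + 20\right) - 2108 = \left(-2 + 50 + 20\right) - 2108 = 68 - 2108 = -2040$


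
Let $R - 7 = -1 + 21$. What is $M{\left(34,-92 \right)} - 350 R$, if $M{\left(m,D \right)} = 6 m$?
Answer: $-9246$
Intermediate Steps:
$R = 27$ ($R = 7 + \left(-1 + 21\right) = 7 + 20 = 27$)
$M{\left(34,-92 \right)} - 350 R = 6 \cdot 34 - 350 \cdot 27 = 204 - 9450 = -9246$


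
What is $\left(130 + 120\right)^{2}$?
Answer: $62500$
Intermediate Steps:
$\left(130 + 120\right)^{2} = 250^{2} = 62500$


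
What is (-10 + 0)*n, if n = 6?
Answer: -60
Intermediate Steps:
(-10 + 0)*n = (-10 + 0)*6 = -10*6 = -60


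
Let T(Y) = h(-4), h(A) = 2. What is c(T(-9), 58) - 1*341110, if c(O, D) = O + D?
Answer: -341050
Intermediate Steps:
T(Y) = 2
c(O, D) = D + O
c(T(-9), 58) - 1*341110 = (58 + 2) - 1*341110 = 60 - 341110 = -341050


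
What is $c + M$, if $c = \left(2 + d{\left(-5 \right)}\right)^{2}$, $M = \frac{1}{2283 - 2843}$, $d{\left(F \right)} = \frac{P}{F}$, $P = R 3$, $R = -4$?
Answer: $\frac{54203}{2800} \approx 19.358$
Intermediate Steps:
$P = -12$ ($P = \left(-4\right) 3 = -12$)
$d{\left(F \right)} = - \frac{12}{F}$
$M = - \frac{1}{560}$ ($M = \frac{1}{-560} = - \frac{1}{560} \approx -0.0017857$)
$c = \frac{484}{25}$ ($c = \left(2 - \frac{12}{-5}\right)^{2} = \left(2 - - \frac{12}{5}\right)^{2} = \left(2 + \frac{12}{5}\right)^{2} = \left(\frac{22}{5}\right)^{2} = \frac{484}{25} \approx 19.36$)
$c + M = \frac{484}{25} - \frac{1}{560} = \frac{54203}{2800}$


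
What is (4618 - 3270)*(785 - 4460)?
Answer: -4953900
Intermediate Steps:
(4618 - 3270)*(785 - 4460) = 1348*(-3675) = -4953900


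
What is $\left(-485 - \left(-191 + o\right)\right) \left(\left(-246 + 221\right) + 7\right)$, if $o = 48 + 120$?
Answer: $8316$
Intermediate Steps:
$o = 168$
$\left(-485 - \left(-191 + o\right)\right) \left(\left(-246 + 221\right) + 7\right) = \left(-485 + \left(191 - 168\right)\right) \left(\left(-246 + 221\right) + 7\right) = \left(-485 + \left(191 - 168\right)\right) \left(-25 + 7\right) = \left(-485 + 23\right) \left(-18\right) = \left(-462\right) \left(-18\right) = 8316$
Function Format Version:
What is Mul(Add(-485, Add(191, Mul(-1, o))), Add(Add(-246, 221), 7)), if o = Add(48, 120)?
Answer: 8316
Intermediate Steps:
o = 168
Mul(Add(-485, Add(191, Mul(-1, o))), Add(Add(-246, 221), 7)) = Mul(Add(-485, Add(191, Mul(-1, 168))), Add(Add(-246, 221), 7)) = Mul(Add(-485, Add(191, -168)), Add(-25, 7)) = Mul(Add(-485, 23), -18) = Mul(-462, -18) = 8316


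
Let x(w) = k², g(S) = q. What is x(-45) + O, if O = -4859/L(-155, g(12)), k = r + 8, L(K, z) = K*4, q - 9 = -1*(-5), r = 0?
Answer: 44539/620 ≈ 71.837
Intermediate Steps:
q = 14 (q = 9 - 1*(-5) = 9 + 5 = 14)
g(S) = 14
L(K, z) = 4*K
k = 8 (k = 0 + 8 = 8)
x(w) = 64 (x(w) = 8² = 64)
O = 4859/620 (O = -4859/(4*(-155)) = -4859/(-620) = -4859*(-1/620) = 4859/620 ≈ 7.8371)
x(-45) + O = 64 + 4859/620 = 44539/620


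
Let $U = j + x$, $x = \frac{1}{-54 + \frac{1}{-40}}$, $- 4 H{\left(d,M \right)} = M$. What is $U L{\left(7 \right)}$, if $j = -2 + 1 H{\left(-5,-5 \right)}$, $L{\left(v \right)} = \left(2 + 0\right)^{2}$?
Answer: $- \frac{6643}{2161} \approx -3.074$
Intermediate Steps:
$H{\left(d,M \right)} = - \frac{M}{4}$
$L{\left(v \right)} = 4$ ($L{\left(v \right)} = 2^{2} = 4$)
$j = - \frac{3}{4}$ ($j = -2 + 1 \left(\left(- \frac{1}{4}\right) \left(-5\right)\right) = -2 + 1 \cdot \frac{5}{4} = -2 + \frac{5}{4} = - \frac{3}{4} \approx -0.75$)
$x = - \frac{40}{2161}$ ($x = \frac{1}{-54 - \frac{1}{40}} = \frac{1}{- \frac{2161}{40}} = - \frac{40}{2161} \approx -0.01851$)
$U = - \frac{6643}{8644}$ ($U = - \frac{3}{4} - \frac{40}{2161} = - \frac{6643}{8644} \approx -0.76851$)
$U L{\left(7 \right)} = \left(- \frac{6643}{8644}\right) 4 = - \frac{6643}{2161}$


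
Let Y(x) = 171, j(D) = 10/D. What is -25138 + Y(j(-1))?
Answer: -24967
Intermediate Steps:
-25138 + Y(j(-1)) = -25138 + 171 = -24967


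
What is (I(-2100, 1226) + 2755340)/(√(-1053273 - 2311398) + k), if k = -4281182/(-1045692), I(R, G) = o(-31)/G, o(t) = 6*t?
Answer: 1890353965079737207422/563836027629087665521 - 461724827034253755132*I*√3364671/563836027629087665521 ≈ 3.3527 - 1502.1*I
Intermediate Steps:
I(R, G) = -186/G (I(R, G) = (6*(-31))/G = -186/G)
k = 2140591/522846 (k = -4281182*(-1/1045692) = 2140591/522846 ≈ 4.0941)
(I(-2100, 1226) + 2755340)/(√(-1053273 - 2311398) + k) = (-186/1226 + 2755340)/(√(-1053273 - 2311398) + 2140591/522846) = (-186*1/1226 + 2755340)/(√(-3364671) + 2140591/522846) = (-93/613 + 2755340)/(I*√3364671 + 2140591/522846) = 1689023327/(613*(2140591/522846 + I*√3364671))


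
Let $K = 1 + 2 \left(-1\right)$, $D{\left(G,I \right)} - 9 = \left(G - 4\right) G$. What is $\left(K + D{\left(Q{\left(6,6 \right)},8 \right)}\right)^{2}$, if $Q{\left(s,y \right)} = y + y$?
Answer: $10816$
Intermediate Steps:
$Q{\left(s,y \right)} = 2 y$
$D{\left(G,I \right)} = 9 + G \left(-4 + G\right)$ ($D{\left(G,I \right)} = 9 + \left(G - 4\right) G = 9 + \left(-4 + G\right) G = 9 + G \left(-4 + G\right)$)
$K = -1$ ($K = 1 - 2 = -1$)
$\left(K + D{\left(Q{\left(6,6 \right)},8 \right)}\right)^{2} = \left(-1 + \left(9 + \left(2 \cdot 6\right)^{2} - 4 \cdot 2 \cdot 6\right)\right)^{2} = \left(-1 + \left(9 + 12^{2} - 48\right)\right)^{2} = \left(-1 + \left(9 + 144 - 48\right)\right)^{2} = \left(-1 + 105\right)^{2} = 104^{2} = 10816$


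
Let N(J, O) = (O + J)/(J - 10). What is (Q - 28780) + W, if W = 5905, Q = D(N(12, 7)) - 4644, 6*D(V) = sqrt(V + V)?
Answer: -27519 + sqrt(19)/6 ≈ -27518.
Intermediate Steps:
N(J, O) = (J + O)/(-10 + J)
D(V) = sqrt(2)*sqrt(V)/6 (D(V) = sqrt(V + V)/6 = sqrt(2*V)/6 = (sqrt(2)*sqrt(V))/6 = sqrt(2)*sqrt(V)/6)
Q = -4644 + sqrt(19)/6 (Q = sqrt(2)*sqrt((12 + 7)/(-10 + 12))/6 - 4644 = sqrt(2)*sqrt(19/2)/6 - 4644 = sqrt(2)*(sqrt(38)/2)/6 - 4644 = sqrt(19)/6 - 4644 = -4644 + sqrt(19)/6 ≈ -4643.3)
(Q - 28780) + W = ((-4644 + sqrt(19)/6) - 28780) + 5905 = (-33424 + sqrt(19)/6) + 5905 = -27519 + sqrt(19)/6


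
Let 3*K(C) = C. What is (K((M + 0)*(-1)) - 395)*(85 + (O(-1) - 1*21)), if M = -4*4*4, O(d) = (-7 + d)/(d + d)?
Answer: -76228/3 ≈ -25409.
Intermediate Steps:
O(d) = (-7 + d)/(2*d) (O(d) = (-7 + d)/((2*d)) = (-7 + d)*(1/(2*d)) = (-7 + d)/(2*d))
M = -64 (M = -16*4 = -64)
K(C) = C/3
(K((M + 0)*(-1)) - 395)*(85 + (O(-1) - 1*21)) = (((-64 + 0)*(-1))/3 - 395)*(85 + ((½)*(-7 - 1)/(-1) - 1*21)) = ((-64*(-1))/3 - 395)*(85 + ((½)*(-1)*(-8) - 21)) = ((⅓)*64 - 395)*(85 + (4 - 21)) = (64/3 - 395)*(85 - 17) = -1121/3*68 = -76228/3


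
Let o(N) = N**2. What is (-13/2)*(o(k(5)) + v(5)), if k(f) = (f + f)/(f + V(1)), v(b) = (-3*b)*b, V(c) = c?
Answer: 4225/9 ≈ 469.44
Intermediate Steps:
v(b) = -3*b**2
k(f) = 2*f/(1 + f) (k(f) = (f + f)/(f + 1) = (2*f)/(1 + f) = 2*f/(1 + f))
(-13/2)*(o(k(5)) + v(5)) = (-13/2)*((2*5/(1 + 5))**2 - 3*5**2) = (-13*1/2)*((2*5/6)**2 - 3*25) = -13*((2*5*(1/6))**2 - 75)/2 = -13*((5/3)**2 - 75)/2 = -13*(25/9 - 75)/2 = -13/2*(-650/9) = 4225/9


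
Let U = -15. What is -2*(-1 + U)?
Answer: 32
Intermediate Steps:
-2*(-1 + U) = -2*(-1 - 15) = -2*(-16) = 32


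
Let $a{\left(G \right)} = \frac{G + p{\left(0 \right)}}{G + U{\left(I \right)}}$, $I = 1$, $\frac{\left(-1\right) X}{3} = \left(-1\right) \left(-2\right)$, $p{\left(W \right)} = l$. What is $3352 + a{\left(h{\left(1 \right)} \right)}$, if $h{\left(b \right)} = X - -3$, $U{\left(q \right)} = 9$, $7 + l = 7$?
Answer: $\frac{6703}{2} \approx 3351.5$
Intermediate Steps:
$l = 0$ ($l = -7 + 7 = 0$)
$p{\left(W \right)} = 0$
$X = -6$ ($X = - 3 \left(\left(-1\right) \left(-2\right)\right) = \left(-3\right) 2 = -6$)
$h{\left(b \right)} = -3$ ($h{\left(b \right)} = -6 - -3 = -6 + 3 = -3$)
$a{\left(G \right)} = \frac{G}{9 + G}$ ($a{\left(G \right)} = \frac{G + 0}{G + 9} = \frac{G}{9 + G}$)
$3352 + a{\left(h{\left(1 \right)} \right)} = 3352 - \frac{3}{9 - 3} = 3352 - \frac{3}{6} = 3352 - \frac{1}{2} = \frac{6703}{2}$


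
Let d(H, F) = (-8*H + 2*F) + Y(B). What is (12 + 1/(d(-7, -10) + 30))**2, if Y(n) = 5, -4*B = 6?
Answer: 727609/5041 ≈ 144.34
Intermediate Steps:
B = -3/2 (B = -1/4*6 = -3/2 ≈ -1.5000)
d(H, F) = 5 - 8*H + 2*F (d(H, F) = (-8*H + 2*F) + 5 = 5 - 8*H + 2*F)
(12 + 1/(d(-7, -10) + 30))**2 = (12 + 1/((5 - 8*(-7) + 2*(-10)) + 30))**2 = (12 + 1/((5 + 56 - 20) + 30))**2 = (12 + 1/(41 + 30))**2 = (12 + 1/71)**2 = (853/71)**2 = 727609/5041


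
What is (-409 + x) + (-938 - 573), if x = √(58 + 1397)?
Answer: -1920 + √1455 ≈ -1881.9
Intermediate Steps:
x = √1455 ≈ 38.144
(-409 + x) + (-938 - 573) = (-409 + √1455) + (-938 - 573) = (-409 + √1455) - 1511 = -1920 + √1455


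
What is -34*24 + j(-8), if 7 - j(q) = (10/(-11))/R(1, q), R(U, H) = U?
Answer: -8889/11 ≈ -808.09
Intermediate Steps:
j(q) = 87/11 (j(q) = 7 - 10/(-11)/1 = 7 - 10*(-1/11) = 7 - (-10)/11 = 7 - 1*(-10/11) = 7 + 10/11 = 87/11)
-34*24 + j(-8) = -34*24 + 87/11 = -816 + 87/11 = -8889/11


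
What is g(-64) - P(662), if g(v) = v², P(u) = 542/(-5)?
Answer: 21022/5 ≈ 4204.4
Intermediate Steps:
P(u) = -542/5 (P(u) = 542*(-⅕) = -542/5)
g(-64) - P(662) = (-64)² - 1*(-542/5) = 4096 + 542/5 = 21022/5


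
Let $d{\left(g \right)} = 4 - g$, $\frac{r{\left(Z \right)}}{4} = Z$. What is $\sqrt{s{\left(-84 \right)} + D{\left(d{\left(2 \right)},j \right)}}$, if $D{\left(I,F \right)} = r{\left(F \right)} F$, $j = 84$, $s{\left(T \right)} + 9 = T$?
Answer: $\sqrt{28131} \approx 167.72$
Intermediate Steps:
$s{\left(T \right)} = -9 + T$
$r{\left(Z \right)} = 4 Z$
$D{\left(I,F \right)} = 4 F^{2}$ ($D{\left(I,F \right)} = 4 F F = 4 F^{2}$)
$\sqrt{s{\left(-84 \right)} + D{\left(d{\left(2 \right)},j \right)}} = \sqrt{\left(-9 - 84\right) + 4 \cdot 84^{2}} = \sqrt{-93 + 4 \cdot 7056} = \sqrt{-93 + 28224} = \sqrt{28131}$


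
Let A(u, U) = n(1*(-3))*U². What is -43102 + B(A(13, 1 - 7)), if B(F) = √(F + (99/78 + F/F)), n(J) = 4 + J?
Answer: -43102 + √25870/26 ≈ -43096.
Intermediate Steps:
A(u, U) = U² (A(u, U) = (4 + 1*(-3))*U² = (4 - 3)*U² = 1*U² = U²)
B(F) = √(59/26 + F) (B(F) = √(F + (99*(1/78) + 1)) = √(F + (33/26 + 1)) = √(F + 59/26) = √(59/26 + F))
-43102 + B(A(13, 1 - 7)) = -43102 + √(1534 + 676*(1 - 7)²)/26 = -43102 + √(1534 + 676*(-6)²)/26 = -43102 + √(1534 + 676*36)/26 = -43102 + √(1534 + 24336)/26 = -43102 + √25870/26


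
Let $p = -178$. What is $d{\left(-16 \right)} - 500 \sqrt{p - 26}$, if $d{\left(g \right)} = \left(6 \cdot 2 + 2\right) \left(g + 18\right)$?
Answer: $28 - 1000 i \sqrt{51} \approx 28.0 - 7141.4 i$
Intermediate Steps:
$d{\left(g \right)} = 252 + 14 g$ ($d{\left(g \right)} = \left(12 + 2\right) \left(18 + g\right) = 14 \left(18 + g\right) = 252 + 14 g$)
$d{\left(-16 \right)} - 500 \sqrt{p - 26} = \left(252 + 14 \left(-16\right)\right) - 500 \sqrt{-178 - 26} = \left(252 - 224\right) - 500 \sqrt{-204} = 28 - 500 \cdot 2 i \sqrt{51} = 28 - 1000 i \sqrt{51}$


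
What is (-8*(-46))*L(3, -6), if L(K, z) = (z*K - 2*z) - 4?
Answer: -3680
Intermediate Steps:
L(K, z) = -4 - 2*z + K*z (L(K, z) = (K*z - 2*z) - 4 = (-2*z + K*z) - 4 = -4 - 2*z + K*z)
(-8*(-46))*L(3, -6) = (-8*(-46))*(-4 - 2*(-6) + 3*(-6)) = 368*(-4 + 12 - 18) = 368*(-10) = -3680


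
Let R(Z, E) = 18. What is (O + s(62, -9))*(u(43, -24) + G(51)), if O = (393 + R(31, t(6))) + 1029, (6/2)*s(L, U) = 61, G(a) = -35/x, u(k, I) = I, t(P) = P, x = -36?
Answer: -3631849/108 ≈ -33628.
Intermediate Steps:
G(a) = 35/36 (G(a) = -35/(-36) = -35*(-1/36) = 35/36)
s(L, U) = 61/3 (s(L, U) = (⅓)*61 = 61/3)
O = 1440 (O = (393 + 18) + 1029 = 411 + 1029 = 1440)
(O + s(62, -9))*(u(43, -24) + G(51)) = (1440 + 61/3)*(-24 + 35/36) = (4381/3)*(-829/36) = -3631849/108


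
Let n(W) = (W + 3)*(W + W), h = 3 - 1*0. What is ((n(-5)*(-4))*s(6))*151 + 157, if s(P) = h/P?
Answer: -5883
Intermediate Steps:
h = 3 (h = 3 + 0 = 3)
n(W) = 2*W*(3 + W) (n(W) = (3 + W)*(2*W) = 2*W*(3 + W))
s(P) = 3/P
((n(-5)*(-4))*s(6))*151 + 157 = (((2*(-5)*(3 - 5))*(-4))*(3/6))*151 + 157 = (((2*(-5)*(-2))*(-4))*(3*(⅙)))*151 + 157 = ((20*(-4))*(½))*151 + 157 = -80*½*151 + 157 = -40*151 + 157 = -6040 + 157 = -5883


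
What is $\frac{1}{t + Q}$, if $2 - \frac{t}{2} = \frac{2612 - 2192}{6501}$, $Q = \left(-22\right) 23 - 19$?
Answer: $- \frac{2167}{1129287} \approx -0.0019189$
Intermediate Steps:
$Q = -525$ ($Q = -506 - 19 = -525$)
$t = \frac{8388}{2167}$ ($t = 4 - 2 \frac{2612 - 2192}{6501} = 4 - 2 \left(2612 - 2192\right) \frac{1}{6501} = 4 - 2 \cdot 420 \cdot \frac{1}{6501} = 4 - \frac{280}{2167} = \frac{8388}{2167} \approx 3.8708$)
$\frac{1}{t + Q} = \frac{1}{\frac{8388}{2167} - 525} = \frac{1}{- \frac{1129287}{2167}} = - \frac{2167}{1129287}$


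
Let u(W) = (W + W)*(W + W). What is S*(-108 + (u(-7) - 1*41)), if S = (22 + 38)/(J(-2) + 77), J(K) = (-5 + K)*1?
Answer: 282/7 ≈ 40.286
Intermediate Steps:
u(W) = 4*W² (u(W) = (2*W)*(2*W) = 4*W²)
J(K) = -5 + K
S = 6/7 (S = (22 + 38)/((-5 - 2) + 77) = 60/(-7 + 77) = 60/70 = 60*(1/70) = 6/7 ≈ 0.85714)
S*(-108 + (u(-7) - 1*41)) = 6*(-108 + (4*(-7)² - 1*41))/7 = 6*(-108 + (4*49 - 41))/7 = 6*(-108 + (196 - 41))/7 = 6*(-108 + 155)/7 = (6/7)*47 = 282/7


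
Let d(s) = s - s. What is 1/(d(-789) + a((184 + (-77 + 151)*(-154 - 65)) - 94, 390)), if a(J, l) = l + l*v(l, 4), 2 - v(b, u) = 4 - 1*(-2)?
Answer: -1/1170 ≈ -0.00085470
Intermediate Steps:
v(b, u) = -4 (v(b, u) = 2 - (4 - 1*(-2)) = 2 - (4 + 2) = 2 - 1*6 = 2 - 6 = -4)
d(s) = 0
a(J, l) = -3*l (a(J, l) = l + l*(-4) = l - 4*l = -3*l)
1/(d(-789) + a((184 + (-77 + 151)*(-154 - 65)) - 94, 390)) = 1/(0 - 3*390) = 1/(0 - 1170) = 1/(-1170) = -1/1170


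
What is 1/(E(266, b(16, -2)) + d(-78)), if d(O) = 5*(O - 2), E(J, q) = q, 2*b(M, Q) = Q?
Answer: -1/401 ≈ -0.0024938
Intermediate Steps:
b(M, Q) = Q/2
d(O) = -10 + 5*O (d(O) = 5*(-2 + O) = -10 + 5*O)
1/(E(266, b(16, -2)) + d(-78)) = 1/((½)*(-2) + (-10 + 5*(-78))) = 1/(-1 + (-10 - 390)) = 1/(-1 - 400) = 1/(-401) = -1/401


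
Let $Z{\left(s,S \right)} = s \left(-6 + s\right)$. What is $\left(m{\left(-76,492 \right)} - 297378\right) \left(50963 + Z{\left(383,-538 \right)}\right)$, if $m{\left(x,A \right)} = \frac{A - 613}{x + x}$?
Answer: $- \frac{4415130798795}{76} \approx -5.8094 \cdot 10^{10}$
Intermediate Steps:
$m{\left(x,A \right)} = \frac{-613 + A}{2 x}$
$\left(m{\left(-76,492 \right)} - 297378\right) \left(50963 + Z{\left(383,-538 \right)}\right) = \left(\frac{-613 + 492}{2 \left(-76\right)} - 297378\right) \left(50963 + 383 \left(-6 + 383\right)\right) = \left(\frac{1}{2} \left(- \frac{1}{76}\right) \left(-121\right) - 297378\right) \left(50963 + 383 \cdot 377\right) = \left(\frac{121}{152} - 297378\right) \left(50963 + 144391\right) = \left(- \frac{45201335}{152}\right) 195354 = - \frac{4415130798795}{76}$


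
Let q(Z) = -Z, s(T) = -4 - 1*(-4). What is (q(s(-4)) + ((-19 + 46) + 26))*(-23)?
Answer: -1219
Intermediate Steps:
s(T) = 0 (s(T) = -4 + 4 = 0)
(q(s(-4)) + ((-19 + 46) + 26))*(-23) = (-1*0 + ((-19 + 46) + 26))*(-23) = (0 + (27 + 26))*(-23) = (0 + 53)*(-23) = 53*(-23) = -1219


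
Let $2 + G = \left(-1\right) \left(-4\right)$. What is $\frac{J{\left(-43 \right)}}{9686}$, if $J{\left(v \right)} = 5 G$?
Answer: $\frac{5}{4843} \approx 0.0010324$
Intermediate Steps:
$G = 2$ ($G = -2 - -4 = -2 + 4 = 2$)
$J{\left(v \right)} = 10$ ($J{\left(v \right)} = 5 \cdot 2 = 10$)
$\frac{J{\left(-43 \right)}}{9686} = \frac{10}{9686} = 10 \cdot \frac{1}{9686} = \frac{5}{4843}$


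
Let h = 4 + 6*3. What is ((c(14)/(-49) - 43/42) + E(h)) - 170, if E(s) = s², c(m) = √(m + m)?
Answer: 13145/42 - 2*√7/49 ≈ 312.87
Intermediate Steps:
c(m) = √2*√m (c(m) = √(2*m) = √2*√m)
h = 22 (h = 4 + 18 = 22)
((c(14)/(-49) - 43/42) + E(h)) - 170 = (((√2*√14)/(-49) - 43/42) + 22²) - 170 = (((2*√7)*(-1/49) - 43*1/42) + 484) - 170 = ((-2*√7/49 - 43/42) + 484) - 170 = ((-43/42 - 2*√7/49) + 484) - 170 = (20285/42 - 2*√7/49) - 170 = 13145/42 - 2*√7/49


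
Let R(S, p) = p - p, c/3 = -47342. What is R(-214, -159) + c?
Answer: -142026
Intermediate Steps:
c = -142026 (c = 3*(-47342) = -142026)
R(S, p) = 0
R(-214, -159) + c = 0 - 142026 = -142026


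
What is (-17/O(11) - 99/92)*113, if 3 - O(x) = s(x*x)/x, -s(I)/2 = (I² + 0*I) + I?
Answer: -30236201/247204 ≈ -122.31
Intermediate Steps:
s(I) = -2*I - 2*I² (s(I) = -2*((I² + 0*I) + I) = -2*((I² + 0) + I) = -2*(I² + I) = -2*(I + I²) = -2*I - 2*I²)
O(x) = 3 + 2*x*(1 + x²) (O(x) = 3 - (-2*x*x*(1 + x*x))/x = 3 - (-2*x²*(1 + x²))/x = 3 - (-2)*x*(1 + x²) = 3 + 2*x*(1 + x²))
(-17/O(11) - 99/92)*113 = (-17/(3 + 2*11*(1 + 11²)) - 99/92)*113 = (-17/(3 + 2*11*(1 + 121)) - 99*1/92)*113 = (-17/(3 + 2*11*122) - 99/92)*113 = (-17/(3 + 2684) - 99/92)*113 = (-17/2687 - 99/92)*113 = -267577/247204*113 = -30236201/247204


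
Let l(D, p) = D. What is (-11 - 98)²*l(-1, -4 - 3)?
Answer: -11881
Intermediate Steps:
(-11 - 98)²*l(-1, -4 - 3) = (-11 - 98)²*(-1) = (-109)²*(-1) = 11881*(-1) = -11881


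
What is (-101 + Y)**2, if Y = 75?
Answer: 676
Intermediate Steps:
(-101 + Y)**2 = (-101 + 75)**2 = (-26)**2 = 676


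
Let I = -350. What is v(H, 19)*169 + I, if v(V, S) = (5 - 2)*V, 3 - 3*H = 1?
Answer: -12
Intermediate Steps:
H = ⅔ (H = 1 - ⅓*1 = 1 - ⅓ = ⅔ ≈ 0.66667)
v(V, S) = 3*V
v(H, 19)*169 + I = (3*(⅔))*169 - 350 = 2*169 - 350 = 338 - 350 = -12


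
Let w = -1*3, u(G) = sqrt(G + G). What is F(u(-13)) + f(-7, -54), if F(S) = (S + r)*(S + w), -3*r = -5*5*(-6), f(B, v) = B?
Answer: 117 - 53*I*sqrt(26) ≈ 117.0 - 270.25*I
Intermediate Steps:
r = -50 (r = -(-5*5)*(-6)/3 = -(-25)*(-6)/3 = -1/3*150 = -50)
u(G) = sqrt(2)*sqrt(G) (u(G) = sqrt(2*G) = sqrt(2)*sqrt(G))
w = -3
F(S) = (-50 + S)*(-3 + S) (F(S) = (S - 50)*(S - 3) = (-50 + S)*(-3 + S))
F(u(-13)) + f(-7, -54) = (150 + (sqrt(2)*sqrt(-13))**2 - 53*sqrt(2)*sqrt(-13)) - 7 = (150 + (sqrt(2)*(I*sqrt(13)))**2 - 53*sqrt(2)*I*sqrt(13)) - 7 = (150 + (I*sqrt(26))**2 - 53*I*sqrt(26)) - 7 = (150 - 26 - 53*I*sqrt(26)) - 7 = (124 - 53*I*sqrt(26)) - 7 = 117 - 53*I*sqrt(26)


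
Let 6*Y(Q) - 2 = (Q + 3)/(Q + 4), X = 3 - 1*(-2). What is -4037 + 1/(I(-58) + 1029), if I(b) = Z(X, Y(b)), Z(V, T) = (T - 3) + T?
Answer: -671655713/166375 ≈ -4037.0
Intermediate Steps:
X = 5 (X = 3 + 2 = 5)
Y(Q) = ⅓ + (3 + Q)/(6*(4 + Q)) (Y(Q) = ⅓ + ((Q + 3)/(Q + 4))/6 = ⅓ + ((3 + Q)/(4 + Q))/6 = ⅓ + (3 + Q)/(6*(4 + Q)))
Z(V, T) = -3 + 2*T (Z(V, T) = (-3 + T) + T = -3 + 2*T)
I(b) = -3 + (11 + 3*b)/(3*(4 + b)) (I(b) = -3 + 2*((11 + 3*b)/(6*(4 + b))) = -3 + (11 + 3*b)/(3*(4 + b)))
-4037 + 1/(I(-58) + 1029) = -4037 + 1/((-25 - 6*(-58))/(3*(4 - 58)) + 1029) = -4037 + 1/((⅓)*(-25 + 348)/(-54) + 1029) = -4037 + 1/((⅓)*(-1/54)*323 + 1029) = -4037 + 1/(-323/162 + 1029) = -4037 + 1/(166375/162) = -4037 + 162/166375 = -671655713/166375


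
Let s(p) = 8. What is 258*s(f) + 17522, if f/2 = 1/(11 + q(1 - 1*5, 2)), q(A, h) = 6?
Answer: 19586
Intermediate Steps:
f = 2/17 (f = 2/(11 + 6) = 2/17 ≈ 0.11765)
258*s(f) + 17522 = 258*8 + 17522 = 2064 + 17522 = 19586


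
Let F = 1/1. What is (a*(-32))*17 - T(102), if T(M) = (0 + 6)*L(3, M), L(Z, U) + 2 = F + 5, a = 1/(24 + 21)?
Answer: -1624/45 ≈ -36.089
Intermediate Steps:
F = 1
a = 1/45 ≈ 0.022222
L(Z, U) = 4 (L(Z, U) = -2 + (1 + 5) = -2 + 6 = 4)
T(M) = 24 (T(M) = (0 + 6)*4 = 6*4 = 24)
(a*(-32))*17 - T(102) = ((1/45)*(-32))*17 - 1*24 = -32/45*17 - 24 = -544/45 - 24 = -1624/45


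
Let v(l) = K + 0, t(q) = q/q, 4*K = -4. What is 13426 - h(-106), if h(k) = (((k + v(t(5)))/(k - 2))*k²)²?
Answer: -90328329415/729 ≈ -1.2391e+8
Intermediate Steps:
K = -1 (K = (¼)*(-4) = -1)
t(q) = 1
v(l) = -1 (v(l) = -1 + 0 = -1)
h(k) = k⁴*(-1 + k)²/(-2 + k)² (h(k) = (((k - 1)/(k - 2))*k²)² = (((-1 + k)/(-2 + k))*k²)² = (k²*(-1 + k)/(-2 + k))² = k⁴*(-1 + k)²/(-2 + k)²)
13426 - h(-106) = 13426 - (-106)⁴*(-1 - 106)²/(-2 - 106)² = 13426 - 126247696*(-107)²/(-108)² = 13426 - 126247696*11449/11664 = 13426 - 1*90338116969/729 = 13426 - 90338116969/729 = -90328329415/729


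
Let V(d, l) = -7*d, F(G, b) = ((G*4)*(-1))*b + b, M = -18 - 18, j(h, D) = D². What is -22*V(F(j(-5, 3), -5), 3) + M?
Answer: 26914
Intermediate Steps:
M = -36
F(G, b) = b - 4*G*b (F(G, b) = ((4*G)*(-1))*b + b = (-4*G)*b + b = -4*G*b + b = b - 4*G*b)
-22*V(F(j(-5, 3), -5), 3) + M = -(-154)*(-5*(1 - 4*3²)) - 36 = -(-154)*(-5*(1 - 4*9)) - 36 = -(-154)*(-5*(1 - 36)) - 36 = -(-154)*(-5*(-35)) - 36 = -(-154)*175 - 36 = -22*(-1225) - 36 = 26950 - 36 = 26914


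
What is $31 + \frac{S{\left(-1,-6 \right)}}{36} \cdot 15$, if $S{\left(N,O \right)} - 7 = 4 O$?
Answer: $\frac{287}{12} \approx 23.917$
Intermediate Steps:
$S{\left(N,O \right)} = 7 + 4 O$
$31 + \frac{S{\left(-1,-6 \right)}}{36} \cdot 15 = 31 + \frac{7 + 4 \left(-6\right)}{36} \cdot 15 = 31 + \left(7 - 24\right) \frac{1}{36} \cdot 15 = 31 + \left(-17\right) \frac{1}{36} \cdot 15 = 31 - \frac{85}{12} = \frac{287}{12}$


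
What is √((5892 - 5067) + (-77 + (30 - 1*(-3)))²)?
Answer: √2761 ≈ 52.545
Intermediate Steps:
√((5892 - 5067) + (-77 + (30 - 1*(-3)))²) = √(825 + (-77 + (30 + 3))²) = √(825 + (-77 + 33)²) = √(825 + (-44)²) = √(825 + 1936) = √2761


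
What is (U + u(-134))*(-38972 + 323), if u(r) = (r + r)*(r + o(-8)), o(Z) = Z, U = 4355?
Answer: -1639142739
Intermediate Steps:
u(r) = 2*r*(-8 + r) (u(r) = (r + r)*(r - 8) = (2*r)*(-8 + r) = 2*r*(-8 + r))
(U + u(-134))*(-38972 + 323) = (4355 + 2*(-134)*(-8 - 134))*(-38972 + 323) = (4355 + 2*(-134)*(-142))*(-38649) = (4355 + 38056)*(-38649) = 42411*(-38649) = -1639142739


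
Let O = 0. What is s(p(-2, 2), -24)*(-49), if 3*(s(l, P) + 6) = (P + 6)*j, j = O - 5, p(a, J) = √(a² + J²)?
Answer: -1176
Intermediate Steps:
p(a, J) = √(J² + a²)
j = -5 (j = 0 - 5 = -5)
s(l, P) = -16 - 5*P/3 (s(l, P) = -6 + ((P + 6)*(-5))/3 = -6 + ((6 + P)*(-5))/3 = -6 + (-30 - 5*P)/3 = -6 + (-10 - 5*P/3) = -16 - 5*P/3)
s(p(-2, 2), -24)*(-49) = (-16 - 5/3*(-24))*(-49) = (-16 + 40)*(-49) = 24*(-49) = -1176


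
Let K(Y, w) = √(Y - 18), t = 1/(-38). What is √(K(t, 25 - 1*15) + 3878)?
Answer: √(5599832 + 38*I*√26030)/38 ≈ 62.274 + 0.034089*I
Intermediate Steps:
t = -1/38 ≈ -0.026316
K(Y, w) = √(-18 + Y)
√(K(t, 25 - 1*15) + 3878) = √(√(-18 - 1/38) + 3878) = √(√(-685/38) + 3878) = √(I*√26030/38 + 3878) = √(3878 + I*√26030/38)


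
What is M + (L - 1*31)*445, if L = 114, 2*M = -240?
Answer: 36815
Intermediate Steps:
M = -120 (M = (1/2)*(-240) = -120)
M + (L - 1*31)*445 = -120 + (114 - 1*31)*445 = -120 + (114 - 31)*445 = -120 + 83*445 = -120 + 36935 = 36815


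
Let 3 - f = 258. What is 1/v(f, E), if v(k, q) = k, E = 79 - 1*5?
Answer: -1/255 ≈ -0.0039216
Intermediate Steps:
f = -255 (f = 3 - 1*258 = 3 - 258 = -255)
E = 74 (E = 79 - 5 = 74)
1/v(f, E) = 1/(-255) = -1/255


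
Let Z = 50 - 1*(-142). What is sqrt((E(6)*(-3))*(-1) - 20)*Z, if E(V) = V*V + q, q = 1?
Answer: 192*sqrt(91) ≈ 1831.6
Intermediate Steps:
E(V) = 1 + V**2 (E(V) = V*V + 1 = V**2 + 1 = 1 + V**2)
Z = 192 (Z = 50 + 142 = 192)
sqrt((E(6)*(-3))*(-1) - 20)*Z = sqrt(((1 + 6**2)*(-3))*(-1) - 20)*192 = sqrt(((1 + 36)*(-3))*(-1) - 20)*192 = sqrt((37*(-3))*(-1) - 20)*192 = sqrt(-111*(-1) - 20)*192 = sqrt(111 - 20)*192 = sqrt(91)*192 = 192*sqrt(91)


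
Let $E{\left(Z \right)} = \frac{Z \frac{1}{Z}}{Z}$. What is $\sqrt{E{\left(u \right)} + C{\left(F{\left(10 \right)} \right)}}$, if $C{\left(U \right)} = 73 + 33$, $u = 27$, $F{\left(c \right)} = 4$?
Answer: $\frac{\sqrt{8589}}{9} \approx 10.297$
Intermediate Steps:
$C{\left(U \right)} = 106$
$E{\left(Z \right)} = \frac{1}{Z}$ ($E{\left(Z \right)} = 1 \frac{1}{Z} = \frac{1}{Z}$)
$\sqrt{E{\left(u \right)} + C{\left(F{\left(10 \right)} \right)}} = \sqrt{\frac{1}{27} + 106} = \sqrt{\frac{2863}{27}} = \frac{\sqrt{8589}}{9}$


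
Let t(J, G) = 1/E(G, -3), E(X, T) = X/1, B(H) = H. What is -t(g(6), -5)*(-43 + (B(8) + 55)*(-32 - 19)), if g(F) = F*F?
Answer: -3256/5 ≈ -651.20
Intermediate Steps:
g(F) = F²
E(X, T) = X (E(X, T) = X*1 = X)
t(J, G) = 1/G
-t(g(6), -5)*(-43 + (B(8) + 55)*(-32 - 19)) = -(-43 + (8 + 55)*(-32 - 19))/(-5) = -(-1)*(-43 + 63*(-51))/5 = -(-1)*(-43 - 3213)/5 = -(-1)*(-3256)/5 = -1*3256/5 = -3256/5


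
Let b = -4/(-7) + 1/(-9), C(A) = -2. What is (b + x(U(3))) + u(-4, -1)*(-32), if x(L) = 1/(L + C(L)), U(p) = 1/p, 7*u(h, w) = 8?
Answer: -1652/45 ≈ -36.711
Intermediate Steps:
u(h, w) = 8/7 (u(h, w) = (1/7)*8 = 8/7)
U(p) = 1/p
b = 29/63 (b = -4*(-1/7) + 1*(-1/9) = 4/7 - 1/9 = 29/63 ≈ 0.46032)
x(L) = 1/(-2 + L) (x(L) = 1/(L - 2) = 1/(-2 + L))
(b + x(U(3))) + u(-4, -1)*(-32) = (29/63 + 1/(-2 + 1/3)) + (8/7)*(-32) = (29/63 + 1/(-2 + 1/3)) - 256/7 = (29/63 + 1/(-5/3)) - 256/7 = (29/63 - 3/5) - 256/7 = -44/315 - 256/7 = -1652/45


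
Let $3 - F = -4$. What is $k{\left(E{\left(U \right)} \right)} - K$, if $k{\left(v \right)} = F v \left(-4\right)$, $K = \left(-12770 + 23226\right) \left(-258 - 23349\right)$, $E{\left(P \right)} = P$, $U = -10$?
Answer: $246835072$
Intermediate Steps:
$F = 7$ ($F = 3 - -4 = 3 + 4 = 7$)
$K = -246834792$ ($K = 10456 \left(-23607\right) = -246834792$)
$k{\left(v \right)} = - 28 v$ ($k{\left(v \right)} = 7 v \left(-4\right) = - 28 v$)
$k{\left(E{\left(U \right)} \right)} - K = \left(-28\right) \left(-10\right) - -246834792 = 280 + 246834792 = 246835072$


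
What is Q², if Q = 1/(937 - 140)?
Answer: 1/635209 ≈ 1.5743e-6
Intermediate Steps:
Q = 1/797 ≈ 0.0012547
Q² = (1/797)² = 1/635209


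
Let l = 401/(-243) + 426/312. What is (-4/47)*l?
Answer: 3599/148473 ≈ 0.024240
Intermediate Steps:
l = -3599/12636 (l = 401*(-1/243) + 426*(1/312) = -401/243 + 71/52 = -3599/12636 ≈ -0.28482)
(-4/47)*l = -4/47*(-3599/12636) = 3599/148473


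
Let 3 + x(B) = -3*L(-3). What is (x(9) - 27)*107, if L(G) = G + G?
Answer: -1284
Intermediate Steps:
L(G) = 2*G
x(B) = 15 (x(B) = -3 - 6*(-3) = -3 - 3*(-6) = -3 + 18 = 15)
(x(9) - 27)*107 = (15 - 27)*107 = -12*107 = -1284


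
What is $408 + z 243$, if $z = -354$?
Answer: $-85614$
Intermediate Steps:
$408 + z 243 = 408 - 86022 = -85614$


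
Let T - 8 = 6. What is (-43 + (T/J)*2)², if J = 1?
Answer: 225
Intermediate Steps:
T = 14 (T = 8 + 6 = 14)
(-43 + (T/J)*2)² = (-43 + (14/1)*2)² = (-43 + (14*1)*2)² = (-43 + 14*2)² = (-43 + 28)² = (-15)² = 225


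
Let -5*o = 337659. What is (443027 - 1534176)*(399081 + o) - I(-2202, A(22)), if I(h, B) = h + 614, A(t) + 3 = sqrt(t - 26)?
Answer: -1808847882214/5 ≈ -3.6177e+11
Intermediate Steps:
o = -337659/5 (o = -1/5*337659 = -337659/5 ≈ -67532.)
A(t) = -3 + sqrt(-26 + t) (A(t) = -3 + sqrt(t - 26) = -3 + sqrt(-26 + t))
I(h, B) = 614 + h
(443027 - 1534176)*(399081 + o) - I(-2202, A(22)) = (443027 - 1534176)*(399081 - 337659/5) - (614 - 2202) = -1091149*1657746/5 - 1*(-1588) = -1808847890154/5 + 1588 = -1808847882214/5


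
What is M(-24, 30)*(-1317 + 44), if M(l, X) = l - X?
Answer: 68742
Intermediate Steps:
M(-24, 30)*(-1317 + 44) = (-24 - 1*30)*(-1317 + 44) = (-24 - 30)*(-1273) = -54*(-1273) = 68742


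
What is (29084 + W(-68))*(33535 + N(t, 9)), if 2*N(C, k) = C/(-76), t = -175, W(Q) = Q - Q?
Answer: 37063886145/38 ≈ 9.7537e+8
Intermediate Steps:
W(Q) = 0
N(C, k) = -C/152 (N(C, k) = (C/(-76))/2 = (C*(-1/76))/2 = (-C/76)/2 = -C/152)
(29084 + W(-68))*(33535 + N(t, 9)) = (29084 + 0)*(33535 - 1/152*(-175)) = 29084*(33535 + 175/152) = 29084*(5097495/152) = 37063886145/38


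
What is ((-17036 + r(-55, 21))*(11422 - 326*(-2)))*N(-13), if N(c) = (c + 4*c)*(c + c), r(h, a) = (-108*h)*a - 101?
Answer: 2195645671180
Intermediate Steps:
r(h, a) = -101 - 108*a*h (r(h, a) = -108*a*h - 101 = -101 - 108*a*h)
N(c) = 10*c² (N(c) = (5*c)*(2*c) = 10*c²)
((-17036 + r(-55, 21))*(11422 - 326*(-2)))*N(-13) = ((-17036 + (-101 - 108*21*(-55)))*(11422 - 326*(-2)))*(10*(-13)²) = ((-17036 + (-101 + 124740))*(11422 + 652))*(10*169) = ((-17036 + 124639)*12074)*1690 = (107603*12074)*1690 = 1299198622*1690 = 2195645671180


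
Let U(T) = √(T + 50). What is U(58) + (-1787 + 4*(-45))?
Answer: -1967 + 6*√3 ≈ -1956.6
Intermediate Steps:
U(T) = √(50 + T)
U(58) + (-1787 + 4*(-45)) = √(50 + 58) + (-1787 + 4*(-45)) = √108 + (-1787 - 180) = 6*√3 - 1967 = -1967 + 6*√3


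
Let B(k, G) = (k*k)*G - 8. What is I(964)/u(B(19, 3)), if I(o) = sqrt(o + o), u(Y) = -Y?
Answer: -2*sqrt(482)/1075 ≈ -0.040846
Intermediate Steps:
B(k, G) = -8 + G*k**2 (B(k, G) = k**2*G - 8 = G*k**2 - 8 = -8 + G*k**2)
I(o) = sqrt(2)*sqrt(o) (I(o) = sqrt(2*o) = sqrt(2)*sqrt(o))
I(964)/u(B(19, 3)) = (sqrt(2)*sqrt(964))/((-(-8 + 3*19**2))) = (sqrt(2)*(2*sqrt(241)))/((-(-8 + 3*361))) = (2*sqrt(482))/((-(-8 + 1083))) = (2*sqrt(482))/((-1*1075)) = (2*sqrt(482))/(-1075) = (2*sqrt(482))*(-1/1075) = -2*sqrt(482)/1075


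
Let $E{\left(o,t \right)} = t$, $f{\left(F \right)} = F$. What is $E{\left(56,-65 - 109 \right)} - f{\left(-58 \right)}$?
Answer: $-116$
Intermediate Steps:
$E{\left(56,-65 - 109 \right)} - f{\left(-58 \right)} = \left(-65 - 109\right) - -58 = -174 + 58 = -116$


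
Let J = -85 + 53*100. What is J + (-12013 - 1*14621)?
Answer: -21419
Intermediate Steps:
J = 5215 (J = -85 + 5300 = 5215)
J + (-12013 - 1*14621) = 5215 + (-12013 - 1*14621) = 5215 + (-12013 - 14621) = 5215 - 26634 = -21419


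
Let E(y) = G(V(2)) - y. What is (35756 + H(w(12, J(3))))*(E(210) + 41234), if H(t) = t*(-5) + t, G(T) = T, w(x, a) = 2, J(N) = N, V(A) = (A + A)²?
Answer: 1467097920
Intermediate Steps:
V(A) = 4*A² (V(A) = (2*A)² = 4*A²)
E(y) = 16 - y (E(y) = 4*2² - y = 4*4 - y = 16 - y)
H(t) = -4*t (H(t) = -5*t + t = -4*t)
(35756 + H(w(12, J(3))))*(E(210) + 41234) = (35756 - 4*2)*((16 - 1*210) + 41234) = (35756 - 8)*((16 - 210) + 41234) = 35748*(-194 + 41234) = 35748*41040 = 1467097920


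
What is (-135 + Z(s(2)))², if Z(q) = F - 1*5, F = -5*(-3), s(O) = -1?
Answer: 15625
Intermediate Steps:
F = 15
Z(q) = 10 (Z(q) = 15 - 1*5 = 15 - 5 = 10)
(-135 + Z(s(2)))² = (-135 + 10)² = (-125)² = 15625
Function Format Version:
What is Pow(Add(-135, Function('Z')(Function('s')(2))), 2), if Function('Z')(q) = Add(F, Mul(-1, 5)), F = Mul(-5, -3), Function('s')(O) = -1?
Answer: 15625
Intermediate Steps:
F = 15
Function('Z')(q) = 10 (Function('Z')(q) = Add(15, Mul(-1, 5)) = Add(15, -5) = 10)
Pow(Add(-135, Function('Z')(Function('s')(2))), 2) = Pow(Add(-135, 10), 2) = Pow(-125, 2) = 15625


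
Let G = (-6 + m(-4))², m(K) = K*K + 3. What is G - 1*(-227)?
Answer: 396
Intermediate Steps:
m(K) = 3 + K² (m(K) = K² + 3 = 3 + K²)
G = 169 (G = (-6 + (3 + (-4)²))² = (-6 + (3 + 16))² = (-6 + 19)² = 13² = 169)
G - 1*(-227) = 169 - 1*(-227) = 169 + 227 = 396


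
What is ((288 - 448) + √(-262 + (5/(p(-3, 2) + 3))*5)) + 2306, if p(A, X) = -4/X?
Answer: 2146 + I*√237 ≈ 2146.0 + 15.395*I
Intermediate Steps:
((288 - 448) + √(-262 + (5/(p(-3, 2) + 3))*5)) + 2306 = ((288 - 448) + √(-262 + (5/(-4/2 + 3))*5)) + 2306 = (-160 + √(-262 + (5/(-4*½ + 3))*5)) + 2306 = (-160 + √(-262 + (5/(-2 + 3))*5)) + 2306 = (-160 + √(-262 + (5/1)*5)) + 2306 = (-160 + √(-262 + (1*5)*5)) + 2306 = (-160 + √(-262 + 5*5)) + 2306 = (-160 + √(-262 + 25)) + 2306 = (-160 + √(-237)) + 2306 = (-160 + I*√237) + 2306 = 2146 + I*√237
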